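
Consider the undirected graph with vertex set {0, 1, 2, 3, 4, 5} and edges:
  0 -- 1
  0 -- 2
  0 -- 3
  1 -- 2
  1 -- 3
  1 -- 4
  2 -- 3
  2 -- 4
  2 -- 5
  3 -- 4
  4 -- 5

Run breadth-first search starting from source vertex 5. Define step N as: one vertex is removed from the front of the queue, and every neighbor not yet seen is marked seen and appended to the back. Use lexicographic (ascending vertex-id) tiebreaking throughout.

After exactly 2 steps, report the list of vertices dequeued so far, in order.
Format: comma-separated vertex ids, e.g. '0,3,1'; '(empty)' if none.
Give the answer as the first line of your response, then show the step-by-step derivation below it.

5,2

step 1: dequeue 5; queue=[2,4]; order=5
step 2: dequeue 2; queue=[4,0,1,3]; order=5,2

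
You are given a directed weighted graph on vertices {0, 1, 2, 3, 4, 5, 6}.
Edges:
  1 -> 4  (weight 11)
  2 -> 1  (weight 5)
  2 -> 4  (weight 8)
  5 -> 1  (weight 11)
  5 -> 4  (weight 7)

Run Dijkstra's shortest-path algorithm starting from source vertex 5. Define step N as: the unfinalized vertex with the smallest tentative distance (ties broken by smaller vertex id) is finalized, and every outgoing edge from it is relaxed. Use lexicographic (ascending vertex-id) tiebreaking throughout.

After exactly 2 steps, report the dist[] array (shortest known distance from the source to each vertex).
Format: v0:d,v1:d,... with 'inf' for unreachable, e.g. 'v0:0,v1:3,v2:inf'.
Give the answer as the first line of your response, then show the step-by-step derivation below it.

v0:inf,v1:11,v2:inf,v3:inf,v4:7,v5:0,v6:inf

step 1: dist = v0:inf,v1:11,v2:inf,v3:inf,v4:7,v5:0,v6:inf
step 2: dist = v0:inf,v1:11,v2:inf,v3:inf,v4:7,v5:0,v6:inf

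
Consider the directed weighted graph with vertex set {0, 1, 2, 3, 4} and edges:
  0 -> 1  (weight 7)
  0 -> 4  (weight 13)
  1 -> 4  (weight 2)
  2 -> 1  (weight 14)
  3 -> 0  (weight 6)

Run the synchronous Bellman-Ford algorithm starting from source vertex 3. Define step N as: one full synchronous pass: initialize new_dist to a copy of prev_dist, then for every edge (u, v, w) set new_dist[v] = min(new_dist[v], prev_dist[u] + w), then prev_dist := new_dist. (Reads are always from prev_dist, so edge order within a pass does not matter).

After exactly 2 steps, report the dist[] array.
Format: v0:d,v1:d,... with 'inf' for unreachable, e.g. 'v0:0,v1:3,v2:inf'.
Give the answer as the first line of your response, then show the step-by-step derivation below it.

v0:6,v1:13,v2:inf,v3:0,v4:19

step 1: dist = v0:6,v1:inf,v2:inf,v3:0,v4:inf
step 2: dist = v0:6,v1:13,v2:inf,v3:0,v4:19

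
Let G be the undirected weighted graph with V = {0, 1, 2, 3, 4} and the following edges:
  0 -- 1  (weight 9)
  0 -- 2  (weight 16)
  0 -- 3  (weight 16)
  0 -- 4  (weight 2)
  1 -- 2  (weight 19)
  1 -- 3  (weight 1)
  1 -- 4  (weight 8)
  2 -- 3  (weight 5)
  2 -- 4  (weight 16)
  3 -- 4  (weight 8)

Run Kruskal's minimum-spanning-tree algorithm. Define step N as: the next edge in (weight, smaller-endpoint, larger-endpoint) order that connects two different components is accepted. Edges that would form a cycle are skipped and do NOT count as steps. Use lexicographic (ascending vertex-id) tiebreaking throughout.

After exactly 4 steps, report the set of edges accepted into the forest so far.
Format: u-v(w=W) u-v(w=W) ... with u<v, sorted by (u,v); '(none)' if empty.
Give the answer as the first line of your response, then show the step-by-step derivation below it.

0-4(w=2) 1-3(w=1) 1-4(w=8) 2-3(w=5)

step 1: add edge 1-3 (w=1); MST = {1-3(w=1)}
step 2: add edge 0-4 (w=2); MST = {0-4(w=2) 1-3(w=1)}
step 3: add edge 2-3 (w=5); MST = {0-4(w=2) 1-3(w=1) 2-3(w=5)}
step 4: add edge 1-4 (w=8); MST = {0-4(w=2) 1-3(w=1) 1-4(w=8) 2-3(w=5)}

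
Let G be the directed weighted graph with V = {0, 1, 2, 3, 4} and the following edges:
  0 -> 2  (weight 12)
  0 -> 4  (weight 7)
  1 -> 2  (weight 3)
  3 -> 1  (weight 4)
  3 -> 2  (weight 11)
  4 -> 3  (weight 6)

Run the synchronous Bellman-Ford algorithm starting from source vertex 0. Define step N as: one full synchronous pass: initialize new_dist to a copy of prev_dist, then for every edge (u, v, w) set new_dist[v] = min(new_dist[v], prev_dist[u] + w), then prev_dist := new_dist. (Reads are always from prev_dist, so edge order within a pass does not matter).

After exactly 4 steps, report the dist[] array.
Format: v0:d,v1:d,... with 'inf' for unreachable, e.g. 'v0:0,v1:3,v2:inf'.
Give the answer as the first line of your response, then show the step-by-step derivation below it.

v0:0,v1:17,v2:12,v3:13,v4:7

step 1: dist = v0:0,v1:inf,v2:12,v3:inf,v4:7
step 2: dist = v0:0,v1:inf,v2:12,v3:13,v4:7
step 3: dist = v0:0,v1:17,v2:12,v3:13,v4:7
step 4: dist = v0:0,v1:17,v2:12,v3:13,v4:7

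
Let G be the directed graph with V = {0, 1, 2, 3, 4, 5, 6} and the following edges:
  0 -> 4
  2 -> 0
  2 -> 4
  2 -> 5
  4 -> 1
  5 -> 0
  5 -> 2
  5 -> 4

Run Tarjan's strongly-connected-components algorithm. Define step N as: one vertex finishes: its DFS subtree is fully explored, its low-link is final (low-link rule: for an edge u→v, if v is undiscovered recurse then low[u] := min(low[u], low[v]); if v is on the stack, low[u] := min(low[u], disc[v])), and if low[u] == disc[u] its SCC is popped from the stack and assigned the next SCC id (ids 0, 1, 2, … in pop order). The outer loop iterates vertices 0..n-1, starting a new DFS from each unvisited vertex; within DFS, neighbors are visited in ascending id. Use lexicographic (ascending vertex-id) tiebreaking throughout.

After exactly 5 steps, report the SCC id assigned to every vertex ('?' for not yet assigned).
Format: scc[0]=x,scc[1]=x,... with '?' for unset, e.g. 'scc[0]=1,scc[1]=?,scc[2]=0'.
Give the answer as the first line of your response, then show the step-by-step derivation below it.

scc[0]=2,scc[1]=0,scc[2]=3,scc[3]=?,scc[4]=1,scc[5]=3,scc[6]=?

step 1: low=(low[0]=0,low[1]=2,low[2]=?,low[3]=?,low[4]=1,low[5]=?,low[6]=?); scc=(scc[0]=?,scc[1]=0,scc[2]=?,scc[3]=?,scc[4]=?,scc[5]=?,scc[6]=?)
step 2: low=(low[0]=0,low[1]=2,low[2]=?,low[3]=?,low[4]=1,low[5]=?,low[6]=?); scc=(scc[0]=?,scc[1]=0,scc[2]=?,scc[3]=?,scc[4]=1,scc[5]=?,scc[6]=?)
step 3: low=(low[0]=0,low[1]=2,low[2]=?,low[3]=?,low[4]=1,low[5]=?,low[6]=?); scc=(scc[0]=2,scc[1]=0,scc[2]=?,scc[3]=?,scc[4]=1,scc[5]=?,scc[6]=?)
step 4: low=(low[0]=0,low[1]=2,low[2]=3,low[3]=?,low[4]=1,low[5]=3,low[6]=?); scc=(scc[0]=2,scc[1]=0,scc[2]=?,scc[3]=?,scc[4]=1,scc[5]=?,scc[6]=?)
step 5: low=(low[0]=0,low[1]=2,low[2]=3,low[3]=?,low[4]=1,low[5]=3,low[6]=?); scc=(scc[0]=2,scc[1]=0,scc[2]=3,scc[3]=?,scc[4]=1,scc[5]=3,scc[6]=?)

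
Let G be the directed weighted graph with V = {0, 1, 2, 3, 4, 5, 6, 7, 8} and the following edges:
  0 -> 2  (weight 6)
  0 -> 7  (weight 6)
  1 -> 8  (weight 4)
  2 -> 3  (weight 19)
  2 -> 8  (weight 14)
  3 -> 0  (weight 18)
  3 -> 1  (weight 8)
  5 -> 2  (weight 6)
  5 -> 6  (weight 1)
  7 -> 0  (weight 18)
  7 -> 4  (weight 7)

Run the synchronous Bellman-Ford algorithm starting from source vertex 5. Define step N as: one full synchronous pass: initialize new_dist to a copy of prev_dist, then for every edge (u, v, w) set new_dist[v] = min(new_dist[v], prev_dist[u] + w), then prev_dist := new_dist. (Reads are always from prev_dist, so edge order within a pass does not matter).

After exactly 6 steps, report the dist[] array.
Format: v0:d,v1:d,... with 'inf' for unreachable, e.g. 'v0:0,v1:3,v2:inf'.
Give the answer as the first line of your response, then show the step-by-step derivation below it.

v0:43,v1:33,v2:6,v3:25,v4:56,v5:0,v6:1,v7:49,v8:20

step 1: dist = v0:inf,v1:inf,v2:6,v3:inf,v4:inf,v5:0,v6:1,v7:inf,v8:inf
step 2: dist = v0:inf,v1:inf,v2:6,v3:25,v4:inf,v5:0,v6:1,v7:inf,v8:20
step 3: dist = v0:43,v1:33,v2:6,v3:25,v4:inf,v5:0,v6:1,v7:inf,v8:20
step 4: dist = v0:43,v1:33,v2:6,v3:25,v4:inf,v5:0,v6:1,v7:49,v8:20
step 5: dist = v0:43,v1:33,v2:6,v3:25,v4:56,v5:0,v6:1,v7:49,v8:20
step 6: dist = v0:43,v1:33,v2:6,v3:25,v4:56,v5:0,v6:1,v7:49,v8:20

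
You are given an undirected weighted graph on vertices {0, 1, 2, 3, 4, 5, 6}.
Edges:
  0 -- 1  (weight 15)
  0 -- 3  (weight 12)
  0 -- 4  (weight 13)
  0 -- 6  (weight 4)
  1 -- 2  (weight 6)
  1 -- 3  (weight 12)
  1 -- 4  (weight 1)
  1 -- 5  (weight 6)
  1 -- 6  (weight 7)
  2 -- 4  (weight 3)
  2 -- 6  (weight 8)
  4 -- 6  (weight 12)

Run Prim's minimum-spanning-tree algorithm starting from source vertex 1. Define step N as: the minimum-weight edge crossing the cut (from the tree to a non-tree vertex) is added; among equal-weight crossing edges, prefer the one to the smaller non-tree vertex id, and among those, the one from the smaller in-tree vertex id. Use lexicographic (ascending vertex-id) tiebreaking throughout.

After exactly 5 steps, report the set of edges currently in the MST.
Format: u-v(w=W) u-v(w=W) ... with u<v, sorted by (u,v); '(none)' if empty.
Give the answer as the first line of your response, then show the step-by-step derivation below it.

0-6(w=4) 1-4(w=1) 1-5(w=6) 1-6(w=7) 2-4(w=3)

step 1: add edge 1-4 (w=1); MST = {1-4(w=1)}
step 2: add edge 2-4 (w=3); MST = {1-4(w=1) 2-4(w=3)}
step 3: add edge 1-5 (w=6); MST = {1-4(w=1) 1-5(w=6) 2-4(w=3)}
step 4: add edge 1-6 (w=7); MST = {1-4(w=1) 1-5(w=6) 1-6(w=7) 2-4(w=3)}
step 5: add edge 0-6 (w=4); MST = {0-6(w=4) 1-4(w=1) 1-5(w=6) 1-6(w=7) 2-4(w=3)}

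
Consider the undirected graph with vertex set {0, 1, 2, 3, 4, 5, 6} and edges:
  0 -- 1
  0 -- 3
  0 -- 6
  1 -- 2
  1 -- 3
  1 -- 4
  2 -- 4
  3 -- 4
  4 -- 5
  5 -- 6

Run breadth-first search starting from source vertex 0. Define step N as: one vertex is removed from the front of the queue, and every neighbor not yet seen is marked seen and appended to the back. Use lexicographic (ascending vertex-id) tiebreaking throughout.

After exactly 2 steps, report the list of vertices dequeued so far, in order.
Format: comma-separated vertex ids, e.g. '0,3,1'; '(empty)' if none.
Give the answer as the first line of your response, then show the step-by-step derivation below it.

0,1

step 1: dequeue 0; queue=[1,3,6]; order=0
step 2: dequeue 1; queue=[3,6,2,4]; order=0,1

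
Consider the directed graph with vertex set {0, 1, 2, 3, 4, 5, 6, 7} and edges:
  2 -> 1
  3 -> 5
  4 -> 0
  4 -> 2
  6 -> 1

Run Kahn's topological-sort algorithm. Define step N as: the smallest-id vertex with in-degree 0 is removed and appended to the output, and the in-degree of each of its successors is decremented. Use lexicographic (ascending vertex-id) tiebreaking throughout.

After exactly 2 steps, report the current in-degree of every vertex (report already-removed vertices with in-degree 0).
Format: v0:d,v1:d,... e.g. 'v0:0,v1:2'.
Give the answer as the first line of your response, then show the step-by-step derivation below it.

v0:0,v1:2,v2:0,v3:0,v4:0,v5:0,v6:0,v7:0

step 1: output 3; order=[3]; indeg=(1,2,1,0,0,0,0,0)
step 2: output 4; order=[3,4]; indeg=(0,2,0,0,0,0,0,0)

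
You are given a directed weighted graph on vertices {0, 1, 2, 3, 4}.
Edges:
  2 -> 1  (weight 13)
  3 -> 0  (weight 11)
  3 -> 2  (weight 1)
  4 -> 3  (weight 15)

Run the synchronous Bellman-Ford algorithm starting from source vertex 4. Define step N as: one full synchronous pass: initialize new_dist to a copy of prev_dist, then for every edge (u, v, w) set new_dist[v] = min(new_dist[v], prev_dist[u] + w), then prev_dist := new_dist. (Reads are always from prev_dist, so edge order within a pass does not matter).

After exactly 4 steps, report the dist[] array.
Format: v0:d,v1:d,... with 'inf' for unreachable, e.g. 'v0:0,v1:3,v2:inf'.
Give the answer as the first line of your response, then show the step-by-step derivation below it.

v0:26,v1:29,v2:16,v3:15,v4:0

step 1: dist = v0:inf,v1:inf,v2:inf,v3:15,v4:0
step 2: dist = v0:26,v1:inf,v2:16,v3:15,v4:0
step 3: dist = v0:26,v1:29,v2:16,v3:15,v4:0
step 4: dist = v0:26,v1:29,v2:16,v3:15,v4:0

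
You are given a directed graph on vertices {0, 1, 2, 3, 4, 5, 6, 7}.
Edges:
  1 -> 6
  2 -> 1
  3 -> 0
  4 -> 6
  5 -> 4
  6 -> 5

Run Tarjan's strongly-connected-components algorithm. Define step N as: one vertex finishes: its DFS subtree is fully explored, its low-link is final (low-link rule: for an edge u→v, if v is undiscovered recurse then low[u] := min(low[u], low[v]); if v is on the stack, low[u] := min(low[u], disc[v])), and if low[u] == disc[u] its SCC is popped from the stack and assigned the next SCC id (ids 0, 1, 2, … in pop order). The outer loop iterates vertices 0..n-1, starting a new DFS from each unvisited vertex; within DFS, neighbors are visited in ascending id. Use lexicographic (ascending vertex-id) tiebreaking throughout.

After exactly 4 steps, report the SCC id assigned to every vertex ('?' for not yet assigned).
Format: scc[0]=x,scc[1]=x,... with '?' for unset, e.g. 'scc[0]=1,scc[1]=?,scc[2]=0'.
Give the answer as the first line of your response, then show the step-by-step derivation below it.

scc[0]=0,scc[1]=?,scc[2]=?,scc[3]=?,scc[4]=1,scc[5]=1,scc[6]=1,scc[7]=?

step 1: low=(low[0]=0,low[1]=?,low[2]=?,low[3]=?,low[4]=?,low[5]=?,low[6]=?,low[7]=?); scc=(scc[0]=0,scc[1]=?,scc[2]=?,scc[3]=?,scc[4]=?,scc[5]=?,scc[6]=?,scc[7]=?)
step 2: low=(low[0]=0,low[1]=1,low[2]=?,low[3]=?,low[4]=2,low[5]=3,low[6]=2,low[7]=?); scc=(scc[0]=0,scc[1]=?,scc[2]=?,scc[3]=?,scc[4]=?,scc[5]=?,scc[6]=?,scc[7]=?)
step 3: low=(low[0]=0,low[1]=1,low[2]=?,low[3]=?,low[4]=2,low[5]=2,low[6]=2,low[7]=?); scc=(scc[0]=0,scc[1]=?,scc[2]=?,scc[3]=?,scc[4]=?,scc[5]=?,scc[6]=?,scc[7]=?)
step 4: low=(low[0]=0,low[1]=1,low[2]=?,low[3]=?,low[4]=2,low[5]=2,low[6]=2,low[7]=?); scc=(scc[0]=0,scc[1]=?,scc[2]=?,scc[3]=?,scc[4]=1,scc[5]=1,scc[6]=1,scc[7]=?)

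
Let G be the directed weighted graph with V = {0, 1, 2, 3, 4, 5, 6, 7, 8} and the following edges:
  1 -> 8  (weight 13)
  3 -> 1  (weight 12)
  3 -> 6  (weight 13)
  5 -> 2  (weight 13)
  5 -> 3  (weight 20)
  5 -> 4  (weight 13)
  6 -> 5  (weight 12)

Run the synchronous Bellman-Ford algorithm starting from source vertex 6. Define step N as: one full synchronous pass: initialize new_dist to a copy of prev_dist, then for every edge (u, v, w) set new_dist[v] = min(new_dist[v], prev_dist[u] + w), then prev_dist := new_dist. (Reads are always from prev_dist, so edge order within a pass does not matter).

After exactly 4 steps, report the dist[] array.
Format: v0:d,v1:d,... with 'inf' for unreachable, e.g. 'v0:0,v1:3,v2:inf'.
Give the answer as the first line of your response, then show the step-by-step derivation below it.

v0:inf,v1:44,v2:25,v3:32,v4:25,v5:12,v6:0,v7:inf,v8:57

step 1: dist = v0:inf,v1:inf,v2:inf,v3:inf,v4:inf,v5:12,v6:0,v7:inf,v8:inf
step 2: dist = v0:inf,v1:inf,v2:25,v3:32,v4:25,v5:12,v6:0,v7:inf,v8:inf
step 3: dist = v0:inf,v1:44,v2:25,v3:32,v4:25,v5:12,v6:0,v7:inf,v8:inf
step 4: dist = v0:inf,v1:44,v2:25,v3:32,v4:25,v5:12,v6:0,v7:inf,v8:57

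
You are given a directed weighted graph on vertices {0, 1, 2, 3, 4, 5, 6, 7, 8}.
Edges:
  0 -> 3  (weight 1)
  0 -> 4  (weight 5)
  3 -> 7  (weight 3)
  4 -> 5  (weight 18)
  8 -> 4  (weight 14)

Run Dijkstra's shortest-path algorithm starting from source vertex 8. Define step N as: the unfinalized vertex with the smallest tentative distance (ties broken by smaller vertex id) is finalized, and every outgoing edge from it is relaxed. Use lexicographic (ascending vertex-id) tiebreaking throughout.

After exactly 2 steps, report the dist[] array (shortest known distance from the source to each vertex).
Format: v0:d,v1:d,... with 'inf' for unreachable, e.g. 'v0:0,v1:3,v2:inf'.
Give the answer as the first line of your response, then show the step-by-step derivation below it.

v0:inf,v1:inf,v2:inf,v3:inf,v4:14,v5:32,v6:inf,v7:inf,v8:0

step 1: dist = v0:inf,v1:inf,v2:inf,v3:inf,v4:14,v5:inf,v6:inf,v7:inf,v8:0
step 2: dist = v0:inf,v1:inf,v2:inf,v3:inf,v4:14,v5:32,v6:inf,v7:inf,v8:0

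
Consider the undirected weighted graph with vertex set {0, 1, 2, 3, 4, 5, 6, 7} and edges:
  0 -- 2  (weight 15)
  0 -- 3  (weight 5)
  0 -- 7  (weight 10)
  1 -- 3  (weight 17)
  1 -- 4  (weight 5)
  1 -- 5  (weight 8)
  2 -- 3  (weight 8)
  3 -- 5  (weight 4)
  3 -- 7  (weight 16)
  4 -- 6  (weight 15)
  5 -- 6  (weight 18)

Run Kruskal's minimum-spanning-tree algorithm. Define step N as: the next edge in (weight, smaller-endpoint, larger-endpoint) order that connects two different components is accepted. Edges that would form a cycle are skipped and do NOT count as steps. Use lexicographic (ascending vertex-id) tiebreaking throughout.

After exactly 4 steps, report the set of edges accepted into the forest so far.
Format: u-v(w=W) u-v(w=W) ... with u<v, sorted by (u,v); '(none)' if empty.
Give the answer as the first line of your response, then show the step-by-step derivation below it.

0-3(w=5) 1-4(w=5) 1-5(w=8) 3-5(w=4)

step 1: add edge 3-5 (w=4); MST = {3-5(w=4)}
step 2: add edge 0-3 (w=5); MST = {0-3(w=5) 3-5(w=4)}
step 3: add edge 1-4 (w=5); MST = {0-3(w=5) 1-4(w=5) 3-5(w=4)}
step 4: add edge 1-5 (w=8); MST = {0-3(w=5) 1-4(w=5) 1-5(w=8) 3-5(w=4)}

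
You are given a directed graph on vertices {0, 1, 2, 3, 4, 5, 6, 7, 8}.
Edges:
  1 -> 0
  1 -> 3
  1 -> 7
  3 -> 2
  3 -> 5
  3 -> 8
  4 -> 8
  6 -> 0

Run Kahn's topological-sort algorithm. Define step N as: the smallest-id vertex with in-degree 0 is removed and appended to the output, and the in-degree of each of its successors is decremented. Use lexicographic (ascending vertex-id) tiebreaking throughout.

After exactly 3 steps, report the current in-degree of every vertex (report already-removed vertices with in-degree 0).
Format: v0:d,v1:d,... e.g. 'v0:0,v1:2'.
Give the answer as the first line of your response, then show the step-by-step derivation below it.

v0:1,v1:0,v2:0,v3:0,v4:0,v5:0,v6:0,v7:0,v8:1

step 1: output 1; order=[1]; indeg=(1,0,1,0,0,1,0,0,2)
step 2: output 3; order=[1,3]; indeg=(1,0,0,0,0,0,0,0,1)
step 3: output 2; order=[1,3,2]; indeg=(1,0,0,0,0,0,0,0,1)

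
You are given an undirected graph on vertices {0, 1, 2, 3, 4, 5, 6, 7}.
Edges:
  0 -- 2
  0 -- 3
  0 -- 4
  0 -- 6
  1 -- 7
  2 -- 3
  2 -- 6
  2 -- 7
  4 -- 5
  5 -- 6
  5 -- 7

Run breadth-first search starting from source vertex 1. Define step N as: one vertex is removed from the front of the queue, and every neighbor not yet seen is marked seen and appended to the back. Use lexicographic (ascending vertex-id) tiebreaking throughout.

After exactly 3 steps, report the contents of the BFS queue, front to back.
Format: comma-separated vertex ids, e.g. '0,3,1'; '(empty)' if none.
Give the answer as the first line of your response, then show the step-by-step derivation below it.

5,0,3,6

step 1: dequeue 1; queue=[7]; order=1
step 2: dequeue 7; queue=[2,5]; order=1,7
step 3: dequeue 2; queue=[5,0,3,6]; order=1,7,2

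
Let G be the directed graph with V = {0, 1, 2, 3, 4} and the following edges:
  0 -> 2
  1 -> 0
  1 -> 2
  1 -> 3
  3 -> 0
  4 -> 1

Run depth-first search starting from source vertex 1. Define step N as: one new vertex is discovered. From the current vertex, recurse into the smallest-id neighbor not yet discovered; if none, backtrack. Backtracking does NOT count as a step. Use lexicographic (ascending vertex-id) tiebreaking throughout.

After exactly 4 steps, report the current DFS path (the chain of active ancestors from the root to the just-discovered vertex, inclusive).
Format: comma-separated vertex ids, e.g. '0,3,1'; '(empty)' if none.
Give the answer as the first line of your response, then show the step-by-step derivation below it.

1,3

step 1: discover 1; path=1; order=1
step 2: discover 0; path=1>0; order=1,0
step 3: discover 2; path=1>0>2; order=1,0,2
step 4: discover 3; path=1>3; order=1,0,2,3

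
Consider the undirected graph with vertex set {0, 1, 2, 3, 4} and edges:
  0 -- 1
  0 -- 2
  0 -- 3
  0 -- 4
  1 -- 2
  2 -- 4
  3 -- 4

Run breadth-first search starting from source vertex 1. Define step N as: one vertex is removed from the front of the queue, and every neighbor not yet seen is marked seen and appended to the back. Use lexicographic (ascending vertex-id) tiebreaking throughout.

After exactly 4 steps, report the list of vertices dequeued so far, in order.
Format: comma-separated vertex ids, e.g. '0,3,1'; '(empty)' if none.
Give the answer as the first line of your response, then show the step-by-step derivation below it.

1,0,2,3

step 1: dequeue 1; queue=[0,2]; order=1
step 2: dequeue 0; queue=[2,3,4]; order=1,0
step 3: dequeue 2; queue=[3,4]; order=1,0,2
step 4: dequeue 3; queue=[4]; order=1,0,2,3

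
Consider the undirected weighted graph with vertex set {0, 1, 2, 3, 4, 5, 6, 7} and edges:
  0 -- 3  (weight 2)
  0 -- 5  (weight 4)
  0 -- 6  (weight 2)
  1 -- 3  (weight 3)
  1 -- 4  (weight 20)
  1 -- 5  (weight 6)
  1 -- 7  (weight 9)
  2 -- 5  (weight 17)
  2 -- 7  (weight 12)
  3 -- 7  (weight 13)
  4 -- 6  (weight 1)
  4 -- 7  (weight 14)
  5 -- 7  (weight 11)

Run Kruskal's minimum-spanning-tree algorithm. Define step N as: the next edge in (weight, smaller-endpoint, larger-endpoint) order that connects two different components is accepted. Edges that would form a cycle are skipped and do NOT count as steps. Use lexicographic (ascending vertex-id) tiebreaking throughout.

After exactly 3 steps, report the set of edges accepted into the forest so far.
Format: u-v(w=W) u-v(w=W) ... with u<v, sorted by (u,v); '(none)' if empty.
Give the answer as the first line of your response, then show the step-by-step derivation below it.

0-3(w=2) 0-6(w=2) 4-6(w=1)

step 1: add edge 4-6 (w=1); MST = {4-6(w=1)}
step 2: add edge 0-3 (w=2); MST = {0-3(w=2) 4-6(w=1)}
step 3: add edge 0-6 (w=2); MST = {0-3(w=2) 0-6(w=2) 4-6(w=1)}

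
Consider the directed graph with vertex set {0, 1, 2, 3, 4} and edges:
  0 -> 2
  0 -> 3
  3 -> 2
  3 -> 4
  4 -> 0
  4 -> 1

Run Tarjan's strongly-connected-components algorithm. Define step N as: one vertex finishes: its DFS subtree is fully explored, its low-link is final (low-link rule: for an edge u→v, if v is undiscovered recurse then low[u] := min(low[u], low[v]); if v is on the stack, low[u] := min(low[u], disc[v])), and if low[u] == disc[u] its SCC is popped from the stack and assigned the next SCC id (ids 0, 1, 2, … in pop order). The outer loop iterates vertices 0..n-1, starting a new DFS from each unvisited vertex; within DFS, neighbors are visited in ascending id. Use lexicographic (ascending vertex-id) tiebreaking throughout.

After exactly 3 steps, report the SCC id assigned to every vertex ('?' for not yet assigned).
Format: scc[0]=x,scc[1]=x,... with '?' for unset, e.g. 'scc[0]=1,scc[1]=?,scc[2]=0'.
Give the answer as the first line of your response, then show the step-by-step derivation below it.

scc[0]=?,scc[1]=1,scc[2]=0,scc[3]=?,scc[4]=?

step 1: low=(low[0]=0,low[1]=?,low[2]=1,low[3]=?,low[4]=?); scc=(scc[0]=?,scc[1]=?,scc[2]=0,scc[3]=?,scc[4]=?)
step 2: low=(low[0]=0,low[1]=4,low[2]=1,low[3]=2,low[4]=0); scc=(scc[0]=?,scc[1]=1,scc[2]=0,scc[3]=?,scc[4]=?)
step 3: low=(low[0]=0,low[1]=4,low[2]=1,low[3]=2,low[4]=0); scc=(scc[0]=?,scc[1]=1,scc[2]=0,scc[3]=?,scc[4]=?)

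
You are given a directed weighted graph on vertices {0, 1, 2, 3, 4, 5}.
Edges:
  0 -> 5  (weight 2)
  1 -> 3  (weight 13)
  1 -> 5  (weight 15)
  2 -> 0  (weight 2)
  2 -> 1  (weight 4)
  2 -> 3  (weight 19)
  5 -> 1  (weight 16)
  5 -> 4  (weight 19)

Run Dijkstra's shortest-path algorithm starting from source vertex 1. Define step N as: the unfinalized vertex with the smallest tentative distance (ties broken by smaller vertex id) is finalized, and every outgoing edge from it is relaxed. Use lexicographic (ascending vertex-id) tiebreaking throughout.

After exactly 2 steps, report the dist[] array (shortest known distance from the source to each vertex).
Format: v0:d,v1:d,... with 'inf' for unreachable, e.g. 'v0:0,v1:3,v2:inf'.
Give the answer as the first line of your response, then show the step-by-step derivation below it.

v0:inf,v1:0,v2:inf,v3:13,v4:inf,v5:15

step 1: dist = v0:inf,v1:0,v2:inf,v3:13,v4:inf,v5:15
step 2: dist = v0:inf,v1:0,v2:inf,v3:13,v4:inf,v5:15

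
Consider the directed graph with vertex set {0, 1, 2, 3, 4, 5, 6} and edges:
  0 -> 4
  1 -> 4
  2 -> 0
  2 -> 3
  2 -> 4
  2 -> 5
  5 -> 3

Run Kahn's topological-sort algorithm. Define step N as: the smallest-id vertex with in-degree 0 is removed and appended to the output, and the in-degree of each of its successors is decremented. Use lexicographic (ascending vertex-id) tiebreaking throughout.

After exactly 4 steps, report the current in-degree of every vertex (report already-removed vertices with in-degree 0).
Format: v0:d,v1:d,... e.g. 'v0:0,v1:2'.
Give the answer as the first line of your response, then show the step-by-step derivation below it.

v0:0,v1:0,v2:0,v3:1,v4:0,v5:0,v6:0

step 1: output 1; order=[1]; indeg=(1,0,0,2,2,1,0)
step 2: output 2; order=[1,2]; indeg=(0,0,0,1,1,0,0)
step 3: output 0; order=[1,2,0]; indeg=(0,0,0,1,0,0,0)
step 4: output 4; order=[1,2,0,4]; indeg=(0,0,0,1,0,0,0)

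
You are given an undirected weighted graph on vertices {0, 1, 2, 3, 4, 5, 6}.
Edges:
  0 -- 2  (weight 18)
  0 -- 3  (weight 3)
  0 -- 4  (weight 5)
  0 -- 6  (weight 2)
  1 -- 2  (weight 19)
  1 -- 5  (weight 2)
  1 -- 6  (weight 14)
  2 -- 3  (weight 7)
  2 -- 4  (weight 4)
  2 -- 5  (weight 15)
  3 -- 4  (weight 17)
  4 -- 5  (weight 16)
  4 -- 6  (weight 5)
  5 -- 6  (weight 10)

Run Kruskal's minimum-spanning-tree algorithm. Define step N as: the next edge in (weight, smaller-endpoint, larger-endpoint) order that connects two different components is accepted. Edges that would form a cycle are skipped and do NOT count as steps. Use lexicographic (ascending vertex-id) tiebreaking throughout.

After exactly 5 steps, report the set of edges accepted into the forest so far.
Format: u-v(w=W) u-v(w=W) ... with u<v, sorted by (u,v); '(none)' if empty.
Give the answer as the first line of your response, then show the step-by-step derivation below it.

0-3(w=3) 0-4(w=5) 0-6(w=2) 1-5(w=2) 2-4(w=4)

step 1: add edge 0-6 (w=2); MST = {0-6(w=2)}
step 2: add edge 1-5 (w=2); MST = {0-6(w=2) 1-5(w=2)}
step 3: add edge 0-3 (w=3); MST = {0-3(w=3) 0-6(w=2) 1-5(w=2)}
step 4: add edge 2-4 (w=4); MST = {0-3(w=3) 0-6(w=2) 1-5(w=2) 2-4(w=4)}
step 5: add edge 0-4 (w=5); MST = {0-3(w=3) 0-4(w=5) 0-6(w=2) 1-5(w=2) 2-4(w=4)}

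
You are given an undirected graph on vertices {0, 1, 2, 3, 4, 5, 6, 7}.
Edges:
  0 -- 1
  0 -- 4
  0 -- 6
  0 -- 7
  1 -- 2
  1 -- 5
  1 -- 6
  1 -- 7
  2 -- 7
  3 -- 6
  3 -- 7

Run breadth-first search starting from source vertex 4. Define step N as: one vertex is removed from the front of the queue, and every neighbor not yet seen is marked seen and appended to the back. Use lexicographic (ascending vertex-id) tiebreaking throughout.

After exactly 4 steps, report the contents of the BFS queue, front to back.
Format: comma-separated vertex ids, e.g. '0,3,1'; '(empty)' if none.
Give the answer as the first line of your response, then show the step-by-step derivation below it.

7,2,5,3

step 1: dequeue 4; queue=[0]; order=4
step 2: dequeue 0; queue=[1,6,7]; order=4,0
step 3: dequeue 1; queue=[6,7,2,5]; order=4,0,1
step 4: dequeue 6; queue=[7,2,5,3]; order=4,0,1,6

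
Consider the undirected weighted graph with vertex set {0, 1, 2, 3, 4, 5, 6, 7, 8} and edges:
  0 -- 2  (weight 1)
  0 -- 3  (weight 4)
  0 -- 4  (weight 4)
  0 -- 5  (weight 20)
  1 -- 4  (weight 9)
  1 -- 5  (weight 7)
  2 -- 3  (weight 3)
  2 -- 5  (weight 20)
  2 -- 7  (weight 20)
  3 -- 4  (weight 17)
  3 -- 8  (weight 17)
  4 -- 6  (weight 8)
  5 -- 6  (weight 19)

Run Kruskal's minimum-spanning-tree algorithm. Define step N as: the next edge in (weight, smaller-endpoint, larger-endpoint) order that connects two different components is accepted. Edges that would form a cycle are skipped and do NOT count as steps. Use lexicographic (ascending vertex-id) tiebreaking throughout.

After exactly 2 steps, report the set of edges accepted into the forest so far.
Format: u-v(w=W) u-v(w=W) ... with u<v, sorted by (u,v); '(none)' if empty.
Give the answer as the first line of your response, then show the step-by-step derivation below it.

0-2(w=1) 2-3(w=3)

step 1: add edge 0-2 (w=1); MST = {0-2(w=1)}
step 2: add edge 2-3 (w=3); MST = {0-2(w=1) 2-3(w=3)}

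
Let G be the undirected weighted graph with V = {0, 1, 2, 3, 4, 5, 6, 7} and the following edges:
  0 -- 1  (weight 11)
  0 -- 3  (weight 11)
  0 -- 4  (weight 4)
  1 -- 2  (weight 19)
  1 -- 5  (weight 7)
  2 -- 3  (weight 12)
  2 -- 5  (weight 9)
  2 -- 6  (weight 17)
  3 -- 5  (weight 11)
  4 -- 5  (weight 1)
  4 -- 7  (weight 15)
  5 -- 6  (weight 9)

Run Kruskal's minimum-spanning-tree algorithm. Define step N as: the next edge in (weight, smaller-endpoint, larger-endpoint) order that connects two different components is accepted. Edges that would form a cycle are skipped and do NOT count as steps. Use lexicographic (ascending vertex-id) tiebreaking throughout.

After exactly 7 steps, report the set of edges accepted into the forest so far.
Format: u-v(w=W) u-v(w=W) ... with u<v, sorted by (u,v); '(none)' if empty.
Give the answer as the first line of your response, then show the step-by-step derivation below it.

0-3(w=11) 0-4(w=4) 1-5(w=7) 2-5(w=9) 4-5(w=1) 4-7(w=15) 5-6(w=9)

step 1: add edge 4-5 (w=1); MST = {4-5(w=1)}
step 2: add edge 0-4 (w=4); MST = {0-4(w=4) 4-5(w=1)}
step 3: add edge 1-5 (w=7); MST = {0-4(w=4) 1-5(w=7) 4-5(w=1)}
step 4: add edge 2-5 (w=9); MST = {0-4(w=4) 1-5(w=7) 2-5(w=9) 4-5(w=1)}
step 5: add edge 5-6 (w=9); MST = {0-4(w=4) 1-5(w=7) 2-5(w=9) 4-5(w=1) 5-6(w=9)}
step 6: add edge 0-3 (w=11); MST = {0-3(w=11) 0-4(w=4) 1-5(w=7) 2-5(w=9) 4-5(w=1) 5-6(w=9)}
step 7: add edge 4-7 (w=15); MST = {0-3(w=11) 0-4(w=4) 1-5(w=7) 2-5(w=9) 4-5(w=1) 4-7(w=15) 5-6(w=9)}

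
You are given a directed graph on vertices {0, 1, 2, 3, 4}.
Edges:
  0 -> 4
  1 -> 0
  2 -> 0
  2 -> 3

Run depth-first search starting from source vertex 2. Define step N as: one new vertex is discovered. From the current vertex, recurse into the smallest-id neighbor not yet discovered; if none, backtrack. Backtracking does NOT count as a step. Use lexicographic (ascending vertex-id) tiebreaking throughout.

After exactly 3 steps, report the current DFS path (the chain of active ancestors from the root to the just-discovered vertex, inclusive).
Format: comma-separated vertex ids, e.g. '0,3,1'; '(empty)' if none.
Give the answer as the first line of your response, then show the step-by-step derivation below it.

2,0,4

step 1: discover 2; path=2; order=2
step 2: discover 0; path=2>0; order=2,0
step 3: discover 4; path=2>0>4; order=2,0,4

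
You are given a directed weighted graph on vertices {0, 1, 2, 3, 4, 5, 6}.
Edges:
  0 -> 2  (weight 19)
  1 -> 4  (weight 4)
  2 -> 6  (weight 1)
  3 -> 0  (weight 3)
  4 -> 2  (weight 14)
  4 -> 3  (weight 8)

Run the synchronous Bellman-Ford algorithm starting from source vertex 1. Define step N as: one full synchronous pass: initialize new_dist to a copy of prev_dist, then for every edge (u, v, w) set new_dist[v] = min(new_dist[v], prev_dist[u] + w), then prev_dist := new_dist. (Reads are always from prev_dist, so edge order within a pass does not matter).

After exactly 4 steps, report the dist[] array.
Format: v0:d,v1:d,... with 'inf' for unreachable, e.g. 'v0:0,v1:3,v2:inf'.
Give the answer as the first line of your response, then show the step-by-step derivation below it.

v0:15,v1:0,v2:18,v3:12,v4:4,v5:inf,v6:19

step 1: dist = v0:inf,v1:0,v2:inf,v3:inf,v4:4,v5:inf,v6:inf
step 2: dist = v0:inf,v1:0,v2:18,v3:12,v4:4,v5:inf,v6:inf
step 3: dist = v0:15,v1:0,v2:18,v3:12,v4:4,v5:inf,v6:19
step 4: dist = v0:15,v1:0,v2:18,v3:12,v4:4,v5:inf,v6:19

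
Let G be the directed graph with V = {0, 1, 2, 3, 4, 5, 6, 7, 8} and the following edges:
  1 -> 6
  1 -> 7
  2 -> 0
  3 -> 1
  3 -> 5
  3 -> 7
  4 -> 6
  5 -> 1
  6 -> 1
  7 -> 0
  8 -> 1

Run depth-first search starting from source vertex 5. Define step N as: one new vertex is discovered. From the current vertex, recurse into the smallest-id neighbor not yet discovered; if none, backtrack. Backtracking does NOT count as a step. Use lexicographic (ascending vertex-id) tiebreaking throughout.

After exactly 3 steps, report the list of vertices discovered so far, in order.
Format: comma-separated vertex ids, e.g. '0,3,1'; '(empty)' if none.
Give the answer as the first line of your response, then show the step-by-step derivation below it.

5,1,6

step 1: discover 5; path=5; order=5
step 2: discover 1; path=5>1; order=5,1
step 3: discover 6; path=5>1>6; order=5,1,6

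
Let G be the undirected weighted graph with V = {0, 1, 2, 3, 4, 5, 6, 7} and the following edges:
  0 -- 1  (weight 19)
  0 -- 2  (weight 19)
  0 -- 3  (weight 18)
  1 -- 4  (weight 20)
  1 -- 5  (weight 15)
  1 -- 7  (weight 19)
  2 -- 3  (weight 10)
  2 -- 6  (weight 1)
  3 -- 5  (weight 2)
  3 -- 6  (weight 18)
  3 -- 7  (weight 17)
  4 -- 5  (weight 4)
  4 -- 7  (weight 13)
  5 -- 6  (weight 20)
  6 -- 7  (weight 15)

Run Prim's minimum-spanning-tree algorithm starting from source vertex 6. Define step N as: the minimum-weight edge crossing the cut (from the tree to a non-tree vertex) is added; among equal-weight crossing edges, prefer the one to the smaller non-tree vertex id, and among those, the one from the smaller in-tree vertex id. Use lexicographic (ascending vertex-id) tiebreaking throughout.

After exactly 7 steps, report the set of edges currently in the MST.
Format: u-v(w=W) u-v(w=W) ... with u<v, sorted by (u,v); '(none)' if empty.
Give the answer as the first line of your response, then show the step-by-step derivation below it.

0-3(w=18) 1-5(w=15) 2-3(w=10) 2-6(w=1) 3-5(w=2) 4-5(w=4) 4-7(w=13)

step 1: add edge 2-6 (w=1); MST = {2-6(w=1)}
step 2: add edge 2-3 (w=10); MST = {2-3(w=10) 2-6(w=1)}
step 3: add edge 3-5 (w=2); MST = {2-3(w=10) 2-6(w=1) 3-5(w=2)}
step 4: add edge 4-5 (w=4); MST = {2-3(w=10) 2-6(w=1) 3-5(w=2) 4-5(w=4)}
step 5: add edge 4-7 (w=13); MST = {2-3(w=10) 2-6(w=1) 3-5(w=2) 4-5(w=4) 4-7(w=13)}
step 6: add edge 1-5 (w=15); MST = {1-5(w=15) 2-3(w=10) 2-6(w=1) 3-5(w=2) 4-5(w=4) 4-7(w=13)}
step 7: add edge 0-3 (w=18); MST = {0-3(w=18) 1-5(w=15) 2-3(w=10) 2-6(w=1) 3-5(w=2) 4-5(w=4) 4-7(w=13)}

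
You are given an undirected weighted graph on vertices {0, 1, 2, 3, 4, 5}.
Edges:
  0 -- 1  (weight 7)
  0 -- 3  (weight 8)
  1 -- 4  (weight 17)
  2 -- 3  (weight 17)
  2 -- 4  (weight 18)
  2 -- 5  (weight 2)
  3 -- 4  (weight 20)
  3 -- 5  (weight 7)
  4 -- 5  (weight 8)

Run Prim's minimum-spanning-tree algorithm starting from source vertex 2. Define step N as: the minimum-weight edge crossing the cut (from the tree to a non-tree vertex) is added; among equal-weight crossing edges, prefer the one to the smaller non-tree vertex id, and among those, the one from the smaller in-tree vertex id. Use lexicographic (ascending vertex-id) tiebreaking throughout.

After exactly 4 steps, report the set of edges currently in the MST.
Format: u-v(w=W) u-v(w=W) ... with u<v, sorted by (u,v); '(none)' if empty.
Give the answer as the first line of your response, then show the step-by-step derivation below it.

0-1(w=7) 0-3(w=8) 2-5(w=2) 3-5(w=7)

step 1: add edge 2-5 (w=2); MST = {2-5(w=2)}
step 2: add edge 3-5 (w=7); MST = {2-5(w=2) 3-5(w=7)}
step 3: add edge 0-3 (w=8); MST = {0-3(w=8) 2-5(w=2) 3-5(w=7)}
step 4: add edge 0-1 (w=7); MST = {0-1(w=7) 0-3(w=8) 2-5(w=2) 3-5(w=7)}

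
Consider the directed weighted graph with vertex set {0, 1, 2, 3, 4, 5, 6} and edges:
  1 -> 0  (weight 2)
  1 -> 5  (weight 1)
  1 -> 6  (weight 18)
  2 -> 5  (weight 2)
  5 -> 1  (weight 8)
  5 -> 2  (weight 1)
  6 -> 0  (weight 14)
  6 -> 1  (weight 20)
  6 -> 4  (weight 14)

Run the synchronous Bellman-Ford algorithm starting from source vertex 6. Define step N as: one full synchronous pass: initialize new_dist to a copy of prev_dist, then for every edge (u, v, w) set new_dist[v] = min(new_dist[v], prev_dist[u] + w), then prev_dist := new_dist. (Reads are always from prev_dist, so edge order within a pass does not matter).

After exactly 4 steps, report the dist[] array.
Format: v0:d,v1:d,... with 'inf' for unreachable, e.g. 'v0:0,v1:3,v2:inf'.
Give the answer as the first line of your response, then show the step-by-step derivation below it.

v0:14,v1:20,v2:22,v3:inf,v4:14,v5:21,v6:0

step 1: dist = v0:14,v1:20,v2:inf,v3:inf,v4:14,v5:inf,v6:0
step 2: dist = v0:14,v1:20,v2:inf,v3:inf,v4:14,v5:21,v6:0
step 3: dist = v0:14,v1:20,v2:22,v3:inf,v4:14,v5:21,v6:0
step 4: dist = v0:14,v1:20,v2:22,v3:inf,v4:14,v5:21,v6:0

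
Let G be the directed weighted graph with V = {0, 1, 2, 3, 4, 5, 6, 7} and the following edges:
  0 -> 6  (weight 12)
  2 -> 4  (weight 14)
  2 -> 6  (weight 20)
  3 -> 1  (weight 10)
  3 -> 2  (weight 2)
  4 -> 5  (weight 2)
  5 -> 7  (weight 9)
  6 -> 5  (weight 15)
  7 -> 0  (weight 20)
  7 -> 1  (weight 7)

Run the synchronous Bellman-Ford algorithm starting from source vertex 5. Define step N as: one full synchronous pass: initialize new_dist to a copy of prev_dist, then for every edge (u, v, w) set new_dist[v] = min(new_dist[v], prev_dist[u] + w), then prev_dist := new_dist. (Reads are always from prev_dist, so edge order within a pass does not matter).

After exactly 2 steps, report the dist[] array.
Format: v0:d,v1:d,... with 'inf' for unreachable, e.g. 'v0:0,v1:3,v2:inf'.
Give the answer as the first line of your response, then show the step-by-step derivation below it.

v0:29,v1:16,v2:inf,v3:inf,v4:inf,v5:0,v6:inf,v7:9

step 1: dist = v0:inf,v1:inf,v2:inf,v3:inf,v4:inf,v5:0,v6:inf,v7:9
step 2: dist = v0:29,v1:16,v2:inf,v3:inf,v4:inf,v5:0,v6:inf,v7:9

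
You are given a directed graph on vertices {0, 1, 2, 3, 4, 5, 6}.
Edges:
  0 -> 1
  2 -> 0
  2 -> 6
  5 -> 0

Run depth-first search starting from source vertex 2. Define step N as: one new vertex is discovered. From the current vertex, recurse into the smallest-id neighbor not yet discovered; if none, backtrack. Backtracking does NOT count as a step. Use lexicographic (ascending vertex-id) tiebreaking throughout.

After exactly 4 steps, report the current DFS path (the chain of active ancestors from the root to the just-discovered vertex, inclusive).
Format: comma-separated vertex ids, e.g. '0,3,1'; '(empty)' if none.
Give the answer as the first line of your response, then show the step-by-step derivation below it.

2,6

step 1: discover 2; path=2; order=2
step 2: discover 0; path=2>0; order=2,0
step 3: discover 1; path=2>0>1; order=2,0,1
step 4: discover 6; path=2>6; order=2,0,1,6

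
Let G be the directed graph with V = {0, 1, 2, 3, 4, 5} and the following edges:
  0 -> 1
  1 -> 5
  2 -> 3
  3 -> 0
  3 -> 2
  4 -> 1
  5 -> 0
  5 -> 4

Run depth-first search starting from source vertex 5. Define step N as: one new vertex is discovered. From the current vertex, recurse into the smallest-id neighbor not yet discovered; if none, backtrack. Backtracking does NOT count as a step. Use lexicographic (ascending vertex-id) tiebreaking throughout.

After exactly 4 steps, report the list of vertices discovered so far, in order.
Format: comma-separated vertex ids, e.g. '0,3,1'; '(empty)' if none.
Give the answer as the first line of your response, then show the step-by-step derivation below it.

5,0,1,4

step 1: discover 5; path=5; order=5
step 2: discover 0; path=5>0; order=5,0
step 3: discover 1; path=5>0>1; order=5,0,1
step 4: discover 4; path=5>4; order=5,0,1,4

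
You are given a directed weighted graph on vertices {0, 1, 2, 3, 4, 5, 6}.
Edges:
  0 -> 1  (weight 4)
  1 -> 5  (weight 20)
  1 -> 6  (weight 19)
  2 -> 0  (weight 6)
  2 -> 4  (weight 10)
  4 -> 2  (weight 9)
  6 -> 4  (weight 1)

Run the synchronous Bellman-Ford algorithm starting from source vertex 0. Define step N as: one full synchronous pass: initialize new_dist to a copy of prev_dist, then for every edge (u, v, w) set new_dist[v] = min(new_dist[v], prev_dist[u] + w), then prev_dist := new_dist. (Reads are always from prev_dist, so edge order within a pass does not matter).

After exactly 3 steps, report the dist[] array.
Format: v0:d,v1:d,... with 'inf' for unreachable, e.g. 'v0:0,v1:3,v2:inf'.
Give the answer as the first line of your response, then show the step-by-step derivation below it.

v0:0,v1:4,v2:inf,v3:inf,v4:24,v5:24,v6:23

step 1: dist = v0:0,v1:4,v2:inf,v3:inf,v4:inf,v5:inf,v6:inf
step 2: dist = v0:0,v1:4,v2:inf,v3:inf,v4:inf,v5:24,v6:23
step 3: dist = v0:0,v1:4,v2:inf,v3:inf,v4:24,v5:24,v6:23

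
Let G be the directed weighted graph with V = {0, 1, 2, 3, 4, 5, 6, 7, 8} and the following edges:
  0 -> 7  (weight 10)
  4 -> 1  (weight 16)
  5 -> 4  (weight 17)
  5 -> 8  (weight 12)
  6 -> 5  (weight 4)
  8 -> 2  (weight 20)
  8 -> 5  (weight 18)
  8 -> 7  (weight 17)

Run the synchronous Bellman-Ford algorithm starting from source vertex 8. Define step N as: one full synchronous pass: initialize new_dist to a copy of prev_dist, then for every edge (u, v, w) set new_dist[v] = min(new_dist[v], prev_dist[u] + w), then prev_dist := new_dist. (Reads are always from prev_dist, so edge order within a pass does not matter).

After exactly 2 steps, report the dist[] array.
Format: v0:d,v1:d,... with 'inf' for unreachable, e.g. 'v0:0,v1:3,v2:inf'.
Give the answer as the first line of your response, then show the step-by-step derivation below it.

v0:inf,v1:inf,v2:20,v3:inf,v4:35,v5:18,v6:inf,v7:17,v8:0

step 1: dist = v0:inf,v1:inf,v2:20,v3:inf,v4:inf,v5:18,v6:inf,v7:17,v8:0
step 2: dist = v0:inf,v1:inf,v2:20,v3:inf,v4:35,v5:18,v6:inf,v7:17,v8:0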